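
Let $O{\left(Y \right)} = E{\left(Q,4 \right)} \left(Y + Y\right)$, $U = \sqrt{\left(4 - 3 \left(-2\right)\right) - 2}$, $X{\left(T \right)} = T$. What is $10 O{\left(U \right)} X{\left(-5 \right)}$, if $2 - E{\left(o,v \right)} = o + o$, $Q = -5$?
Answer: $- 2400 \sqrt{2} \approx -3394.1$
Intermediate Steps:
$E{\left(o,v \right)} = 2 - 2 o$ ($E{\left(o,v \right)} = 2 - \left(o + o\right) = 2 - 2 o$)
$U = 2 \sqrt{2}$ ($U = \sqrt{\left(4 - -6\right) - 2} = \sqrt{\left(4 + 6\right) - 2} = \sqrt{10 - 2} = \sqrt{8} = 2 \sqrt{2} \approx 2.8284$)
$O{\left(Y \right)} = 24 Y$ ($O{\left(Y \right)} = \left(2 - -10\right) \left(Y + Y\right) = \left(2 + 10\right) 2 Y = 12 \cdot 2 Y = 24 Y$)
$10 O{\left(U \right)} X{\left(-5 \right)} = 10 \cdot 24 \cdot 2 \sqrt{2} \left(-5\right) = 10 \cdot 48 \sqrt{2} \left(-5\right) = 480 \sqrt{2} \left(-5\right) = - 2400 \sqrt{2}$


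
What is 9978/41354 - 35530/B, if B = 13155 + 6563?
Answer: -318140354/203854543 ≈ -1.5606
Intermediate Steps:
B = 19718
9978/41354 - 35530/B = 9978/41354 - 35530/19718 = 9978*(1/41354) - 35530*1/19718 = 4989/20677 - 17765/9859 = -318140354/203854543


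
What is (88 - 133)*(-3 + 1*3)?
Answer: 0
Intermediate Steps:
(88 - 133)*(-3 + 1*3) = -45*(-3 + 3) = -45*0 = 0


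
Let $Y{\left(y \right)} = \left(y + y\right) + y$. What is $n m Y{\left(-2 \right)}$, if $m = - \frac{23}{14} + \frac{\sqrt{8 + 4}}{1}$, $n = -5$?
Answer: $- \frac{345}{7} + 60 \sqrt{3} \approx 54.637$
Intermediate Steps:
$Y{\left(y \right)} = 3 y$ ($Y{\left(y \right)} = 2 y + y = 3 y$)
$m = - \frac{23}{14} + 2 \sqrt{3}$ ($m = \left(-23\right) \frac{1}{14} + \sqrt{12} \cdot 1 = - \frac{23}{14} + 2 \sqrt{3} \cdot 1 = - \frac{23}{14} + 2 \sqrt{3} \approx 1.8212$)
$n m Y{\left(-2 \right)} = - 5 \left(- \frac{23}{14} + 2 \sqrt{3}\right) 3 \left(-2\right) = \left(\frac{115}{14} - 10 \sqrt{3}\right) \left(-6\right) = - \frac{345}{7} + 60 \sqrt{3}$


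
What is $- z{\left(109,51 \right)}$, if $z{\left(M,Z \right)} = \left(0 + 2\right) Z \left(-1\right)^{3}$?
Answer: $102$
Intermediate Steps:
$z{\left(M,Z \right)} = - 2 Z$ ($z{\left(M,Z \right)} = 2 Z \left(-1\right) = - 2 Z$)
$- z{\left(109,51 \right)} = - \left(-2\right) 51 = \left(-1\right) \left(-102\right) = 102$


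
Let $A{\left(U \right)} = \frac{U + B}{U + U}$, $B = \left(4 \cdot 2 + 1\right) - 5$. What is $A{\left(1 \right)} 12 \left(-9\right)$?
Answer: $-270$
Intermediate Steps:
$B = 4$ ($B = \left(8 + 1\right) - 5 = 9 - 5 = 4$)
$A{\left(U \right)} = \frac{4 + U}{2 U}$ ($A{\left(U \right)} = \frac{U + 4}{U + U} = \frac{4 + U}{2 U}$)
$A{\left(1 \right)} 12 \left(-9\right) = \frac{4 + 1}{2 \cdot 1} \cdot 12 \left(-9\right) = \frac{1}{2} \cdot 1 \cdot 5 \cdot 12 \left(-9\right) = \frac{5}{2} \cdot 12 \left(-9\right) = 30 \left(-9\right) = -270$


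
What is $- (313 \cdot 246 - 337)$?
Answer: $-76661$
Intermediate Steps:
$- (313 \cdot 246 - 337) = - (76998 - 337) = \left(-1\right) 76661 = -76661$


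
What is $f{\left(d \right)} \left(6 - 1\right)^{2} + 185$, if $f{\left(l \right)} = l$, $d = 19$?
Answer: $660$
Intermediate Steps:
$f{\left(d \right)} \left(6 - 1\right)^{2} + 185 = 19 \left(6 - 1\right)^{2} + 185 = 19 \cdot 5^{2} + 185 = 19 \cdot 25 + 185 = 475 + 185 = 660$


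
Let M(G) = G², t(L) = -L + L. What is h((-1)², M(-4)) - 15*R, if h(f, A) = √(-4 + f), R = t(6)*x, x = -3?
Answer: I*√3 ≈ 1.732*I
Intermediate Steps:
t(L) = 0
R = 0 (R = 0*(-3) = 0)
h((-1)², M(-4)) - 15*R = √(-4 + (-1)²) - 15*0 = √(-4 + 1) + 0 = √(-3) + 0 = I*√3 + 0 = I*√3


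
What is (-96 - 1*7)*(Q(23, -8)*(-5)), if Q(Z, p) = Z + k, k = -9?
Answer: 7210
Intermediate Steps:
Q(Z, p) = -9 + Z (Q(Z, p) = Z - 9 = -9 + Z)
(-96 - 1*7)*(Q(23, -8)*(-5)) = (-96 - 1*7)*((-9 + 23)*(-5)) = (-96 - 7)*(14*(-5)) = -103*(-70) = 7210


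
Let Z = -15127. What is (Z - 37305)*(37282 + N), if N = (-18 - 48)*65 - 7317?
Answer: -1346191600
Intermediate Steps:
N = -11607 (N = -66*65 - 7317 = -4290 - 7317 = -11607)
(Z - 37305)*(37282 + N) = (-15127 - 37305)*(37282 - 11607) = -52432*25675 = -1346191600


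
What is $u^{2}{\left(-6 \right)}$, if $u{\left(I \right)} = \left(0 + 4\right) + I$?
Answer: $4$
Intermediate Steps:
$u{\left(I \right)} = 4 + I$
$u^{2}{\left(-6 \right)} = \left(4 - 6\right)^{2} = \left(-2\right)^{2} = 4$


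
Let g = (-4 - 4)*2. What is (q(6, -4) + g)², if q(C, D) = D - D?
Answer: 256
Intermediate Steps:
q(C, D) = 0
g = -16 (g = -8*2 = -16)
(q(6, -4) + g)² = (0 - 16)² = (-16)² = 256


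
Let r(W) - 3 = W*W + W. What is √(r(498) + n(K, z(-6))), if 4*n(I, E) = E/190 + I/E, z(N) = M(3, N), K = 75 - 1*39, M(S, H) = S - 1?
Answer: √8971193045/190 ≈ 498.51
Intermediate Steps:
r(W) = 3 + W + W² (r(W) = 3 + (W*W + W) = 3 + (W² + W) = 3 + (W + W²) = 3 + W + W²)
M(S, H) = -1 + S
K = 36 (K = 75 - 39 = 36)
z(N) = 2 (z(N) = -1 + 3 = 2)
n(I, E) = E/760 + I/(4*E) (n(I, E) = (E/190 + I/E)/4 = E/760 + I/(4*E))
√(r(498) + n(K, z(-6))) = √((3 + 498 + 498²) + ((1/760)*2 + (¼)*36/2)) = √((3 + 498 + 248004) + (1/380 + (¼)*36*(½))) = √(248505 + (1/380 + 9/2)) = √(248505 + 1711/380) = √(94433611/380) = √8971193045/190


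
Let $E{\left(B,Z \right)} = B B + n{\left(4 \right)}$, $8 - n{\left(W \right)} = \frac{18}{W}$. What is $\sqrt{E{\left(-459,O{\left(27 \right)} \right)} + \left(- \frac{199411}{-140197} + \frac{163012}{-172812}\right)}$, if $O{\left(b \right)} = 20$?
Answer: $\frac{\sqrt{30917104645563855088082466}}{12113861982} \approx 459.0$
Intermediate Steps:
$n{\left(W \right)} = 8 - \frac{18}{W}$
$E{\left(B,Z \right)} = \frac{7}{2} + B^{2}$ ($E{\left(B,Z \right)} = B B + \left(8 - \frac{18}{4}\right) = B^{2} + \left(8 - \frac{9}{2}\right) = B^{2} + \frac{7}{2} = \frac{7}{2} + B^{2}$)
$\sqrt{E{\left(-459,O{\left(27 \right)} \right)} + \left(- \frac{199411}{-140197} + \frac{163012}{-172812}\right)} = \sqrt{\left(\frac{7}{2} + \left(-459\right)^{2}\right) + \left(- \frac{199411}{-140197} + \frac{163012}{-172812}\right)} = \sqrt{\left(\frac{7}{2} + 210681\right) + \left(\left(-199411\right) \left(- \frac{1}{140197}\right) + 163012 \left(- \frac{1}{172812}\right)\right)} = \sqrt{\frac{421369}{2} + \left(\frac{199411}{140197} - \frac{40753}{43203}\right)} = \sqrt{\frac{421369}{2} + \frac{2901705092}{6056930991}} = \sqrt{\frac{2552208758156863}{12113861982}} = \frac{\sqrt{30917104645563855088082466}}{12113861982}$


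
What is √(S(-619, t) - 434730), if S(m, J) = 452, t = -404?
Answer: I*√434278 ≈ 659.0*I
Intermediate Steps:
√(S(-619, t) - 434730) = √(452 - 434730) = √(-434278) = I*√434278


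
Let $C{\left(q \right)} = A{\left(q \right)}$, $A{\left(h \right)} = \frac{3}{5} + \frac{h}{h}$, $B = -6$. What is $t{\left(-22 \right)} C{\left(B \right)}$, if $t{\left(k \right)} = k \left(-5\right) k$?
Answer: $-3872$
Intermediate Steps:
$t{\left(k \right)} = - 5 k^{2}$ ($t{\left(k \right)} = - 5 k k = - 5 k^{2}$)
$A{\left(h \right)} = \frac{8}{5}$ ($A{\left(h \right)} = 3 \cdot \frac{1}{5} + 1 = \frac{3}{5} + 1 = \frac{8}{5}$)
$C{\left(q \right)} = \frac{8}{5}$
$t{\left(-22 \right)} C{\left(B \right)} = - 5 \left(-22\right)^{2} \cdot \frac{8}{5} = \left(-5\right) 484 \cdot \frac{8}{5} = \left(-2420\right) \frac{8}{5} = -3872$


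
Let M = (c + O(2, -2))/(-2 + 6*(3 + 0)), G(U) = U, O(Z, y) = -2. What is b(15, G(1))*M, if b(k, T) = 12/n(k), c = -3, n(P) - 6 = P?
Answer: -5/28 ≈ -0.17857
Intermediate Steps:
n(P) = 6 + P
b(k, T) = 12/(6 + k)
M = -5/16 (M = (-3 - 2)/(-2 + 6*(3 + 0)) = -5/(-2 + 6*3) = -5/(-2 + 18) = -5/16 ≈ -0.31250)
b(15, G(1))*M = (12/(6 + 15))*(-5/16) = (12/21)*(-5/16) = (12*(1/21))*(-5/16) = (4/7)*(-5/16) = -5/28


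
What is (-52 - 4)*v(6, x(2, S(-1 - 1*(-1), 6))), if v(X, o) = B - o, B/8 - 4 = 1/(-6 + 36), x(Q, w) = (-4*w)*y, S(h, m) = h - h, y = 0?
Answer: -27104/15 ≈ -1806.9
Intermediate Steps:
S(h, m) = 0
x(Q, w) = 0 (x(Q, w) = -4*w*0 = 0)
B = 484/15 (B = 32 + 8/(-6 + 36) = 32 + 8/30 = 32 + 8*(1/30) = 32 + 4/15 = 484/15 ≈ 32.267)
v(X, o) = 484/15 - o
(-52 - 4)*v(6, x(2, S(-1 - 1*(-1), 6))) = (-52 - 4)*(484/15 - 1*0) = -56*(484/15 + 0) = -56*484/15 = -27104/15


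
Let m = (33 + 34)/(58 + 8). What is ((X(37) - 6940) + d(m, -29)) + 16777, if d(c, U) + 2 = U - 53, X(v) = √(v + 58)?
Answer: 9753 + √95 ≈ 9762.8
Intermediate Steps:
X(v) = √(58 + v)
m = 67/66 ≈ 1.0152
d(c, U) = -55 + U (d(c, U) = -2 + (U - 53) = -2 + (-53 + U) = -55 + U)
((X(37) - 6940) + d(m, -29)) + 16777 = ((√(58 + 37) - 6940) + (-55 - 29)) + 16777 = ((√95 - 6940) - 84) + 16777 = ((-6940 + √95) - 84) + 16777 = (-7024 + √95) + 16777 = 9753 + √95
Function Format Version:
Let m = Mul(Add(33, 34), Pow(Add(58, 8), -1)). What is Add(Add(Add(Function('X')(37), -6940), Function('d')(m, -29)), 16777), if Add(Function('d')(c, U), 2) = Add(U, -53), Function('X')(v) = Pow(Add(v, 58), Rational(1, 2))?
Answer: Add(9753, Pow(95, Rational(1, 2))) ≈ 9762.8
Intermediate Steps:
Function('X')(v) = Pow(Add(58, v), Rational(1, 2))
m = Rational(67, 66) (m = Mul(67, Pow(66, -1)) = Mul(67, Rational(1, 66)) = Rational(67, 66) ≈ 1.0152)
Function('d')(c, U) = Add(-55, U) (Function('d')(c, U) = Add(-2, Add(U, -53)) = Add(-2, Add(-53, U)) = Add(-55, U))
Add(Add(Add(Function('X')(37), -6940), Function('d')(m, -29)), 16777) = Add(Add(Add(Pow(Add(58, 37), Rational(1, 2)), -6940), Add(-55, -29)), 16777) = Add(Add(Add(Pow(95, Rational(1, 2)), -6940), -84), 16777) = Add(Add(Add(-6940, Pow(95, Rational(1, 2))), -84), 16777) = Add(Add(-7024, Pow(95, Rational(1, 2))), 16777) = Add(9753, Pow(95, Rational(1, 2)))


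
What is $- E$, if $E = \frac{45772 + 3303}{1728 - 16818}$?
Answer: $\frac{9815}{3018} \approx 3.2522$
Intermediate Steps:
$E = - \frac{9815}{3018}$ ($E = \frac{49075}{-15090} = 49075 \left(- \frac{1}{15090}\right) = - \frac{9815}{3018} \approx -3.2522$)
$- E = \left(-1\right) \left(- \frac{9815}{3018}\right) = \frac{9815}{3018}$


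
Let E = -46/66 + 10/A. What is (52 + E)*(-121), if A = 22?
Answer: -18788/3 ≈ -6262.7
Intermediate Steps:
E = -8/33 (E = -46/66 + 10/22 = -46*1/66 + 10*(1/22) = -23/33 + 5/11 = -8/33 ≈ -0.24242)
(52 + E)*(-121) = (52 - 8/33)*(-121) = (1708/33)*(-121) = -18788/3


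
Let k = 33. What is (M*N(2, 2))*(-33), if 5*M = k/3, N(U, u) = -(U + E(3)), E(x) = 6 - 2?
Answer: 2178/5 ≈ 435.60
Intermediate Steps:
E(x) = 4
N(U, u) = -4 - U (N(U, u) = -(U + 4) = -(4 + U) = -4 - U)
M = 11/5 (M = (33/3)/5 = (33*(⅓))/5 = (⅕)*11 = 11/5 ≈ 2.2000)
(M*N(2, 2))*(-33) = (11*(-4 - 1*2)/5)*(-33) = (11*(-4 - 2)/5)*(-33) = ((11/5)*(-6))*(-33) = -66/5*(-33) = 2178/5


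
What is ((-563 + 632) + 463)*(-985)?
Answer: -524020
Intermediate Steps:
((-563 + 632) + 463)*(-985) = (69 + 463)*(-985) = 532*(-985) = -524020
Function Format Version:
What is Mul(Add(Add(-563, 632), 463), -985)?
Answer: -524020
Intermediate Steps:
Mul(Add(Add(-563, 632), 463), -985) = Mul(Add(69, 463), -985) = Mul(532, -985) = -524020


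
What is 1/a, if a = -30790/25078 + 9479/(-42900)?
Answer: -537923100/779302681 ≈ -0.69026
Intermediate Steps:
a = -779302681/537923100 (a = -30790*1/25078 + 9479*(-1/42900) = -15395/12539 - 9479/42900 = -779302681/537923100 ≈ -1.4487)
1/a = 1/(-779302681/537923100) = -537923100/779302681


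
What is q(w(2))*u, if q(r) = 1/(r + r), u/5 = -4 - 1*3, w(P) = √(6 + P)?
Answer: -35*√2/8 ≈ -6.1872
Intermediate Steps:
u = -35 (u = 5*(-4 - 1*3) = 5*(-4 - 3) = 5*(-7) = -35)
q(r) = 1/(2*r)
q(w(2))*u = (1/(2*(√(6 + 2))))*(-35) = (1/(2*(√8)))*(-35) = (1/(2*((2*√2))))*(-35) = ((√2/4)/2)*(-35) = (√2/8)*(-35) = -35*√2/8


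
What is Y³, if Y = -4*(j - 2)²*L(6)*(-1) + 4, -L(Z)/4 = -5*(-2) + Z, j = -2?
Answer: -68518346688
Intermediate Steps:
L(Z) = -40 - 4*Z (L(Z) = -4*(-5*(-2) + Z) = -4*(10 + Z) = -40 - 4*Z)
Y = -4092 (Y = -4*(-2 - 2)²*(-40 - 4*6)*(-1) + 4 = -4*(-4)²*(-40 - 24)*(-1) + 4 = -4*16*(-64)*(-1) + 4 = -(-4096)*(-1) + 4 = -4*1024 + 4 = -4096 + 4 = -4092)
Y³ = (-4092)³ = -68518346688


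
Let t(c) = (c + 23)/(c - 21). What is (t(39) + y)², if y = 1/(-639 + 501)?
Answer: 2024929/171396 ≈ 11.814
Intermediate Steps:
t(c) = (23 + c)/(-21 + c)
y = -1/138 (y = 1/(-138) = -1/138 ≈ -0.0072464)
(t(39) + y)² = ((23 + 39)/(-21 + 39) - 1/138)² = (62/18 - 1/138)² = ((1/18)*62 - 1/138)² = (31/9 - 1/138)² = (1423/414)² = 2024929/171396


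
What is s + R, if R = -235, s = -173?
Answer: -408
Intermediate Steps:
s + R = -173 - 235 = -408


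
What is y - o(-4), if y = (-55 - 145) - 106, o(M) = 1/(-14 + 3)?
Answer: -3365/11 ≈ -305.91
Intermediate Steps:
o(M) = -1/11 (o(M) = 1/(-11) = -1/11)
y = -306 (y = -200 - 106 = -306)
y - o(-4) = -306 - 1*(-1/11) = -306 + 1/11 = -3365/11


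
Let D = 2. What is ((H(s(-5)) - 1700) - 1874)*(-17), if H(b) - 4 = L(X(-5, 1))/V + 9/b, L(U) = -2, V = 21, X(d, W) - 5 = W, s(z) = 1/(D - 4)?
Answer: 1280950/21 ≈ 60998.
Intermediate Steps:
s(z) = -1/2 (s(z) = 1/(2 - 4) = 1/(-2) = -1/2)
X(d, W) = 5 + W
H(b) = 82/21 + 9/b (H(b) = 4 + (-2/21 + 9/b) = 82/21 + 9/b)
((H(s(-5)) - 1700) - 1874)*(-17) = (((82/21 + 9/(-1/2)) - 1700) - 1874)*(-17) = (((82/21 + 9*(-2)) - 1700) - 1874)*(-17) = (((82/21 - 18) - 1700) - 1874)*(-17) = ((-296/21 - 1700) - 1874)*(-17) = (-35996/21 - 1874)*(-17) = -75350/21*(-17) = 1280950/21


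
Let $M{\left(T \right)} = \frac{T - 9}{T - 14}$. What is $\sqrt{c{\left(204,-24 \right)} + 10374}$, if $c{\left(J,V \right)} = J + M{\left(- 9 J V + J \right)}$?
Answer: $\frac{27 \sqrt{28419874546}}{44254} \approx 102.85$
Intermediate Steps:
$M{\left(T \right)} = \frac{-9 + T}{-14 + T}$
$c{\left(J,V \right)} = J + \frac{-9 + J - 9 J V}{-14 + J - 9 J V}$ ($c{\left(J,V \right)} = J + \frac{-9 + \left(- 9 J V + J\right)}{-14 + \left(- 9 J V + J\right)} = J + \frac{-9 - \left(- J + 9 J V\right)}{-14 - \left(- J + 9 J V\right)} = J + \frac{-9 + J - 9 J V}{-14 + J - 9 J V}$)
$\sqrt{c{\left(204,-24 \right)} + 10374} = \sqrt{\frac{9 + 204 \left(-1 + 9 \left(-24\right)\right) + 204 \left(14 + 204 \left(-1 + 9 \left(-24\right)\right)\right)}{14 + 204 \left(-1 + 9 \left(-24\right)\right)} + 10374} = \sqrt{\frac{9 + 204 \left(-1 - 216\right) + 204 \left(14 + 204 \left(-1 - 216\right)\right)}{14 + 204 \left(-1 - 216\right)} + 10374} = \sqrt{\frac{9 + 204 \left(-217\right) + 204 \left(14 + 204 \left(-217\right)\right)}{14 + 204 \left(-217\right)} + 10374} = \sqrt{\frac{9 - 44268 + 204 \left(14 - 44268\right)}{14 - 44268} + 10374} = \sqrt{\frac{9 - 44268 + 204 \left(-44254\right)}{-44254} + 10374} = \sqrt{- \frac{9 - 44268 - 9027816}{44254} + 10374} = \sqrt{\left(- \frac{1}{44254}\right) \left(-9072075\right) + 10374} = \sqrt{\frac{9072075}{44254} + 10374} = \sqrt{\frac{468163071}{44254}} = \frac{27 \sqrt{28419874546}}{44254}$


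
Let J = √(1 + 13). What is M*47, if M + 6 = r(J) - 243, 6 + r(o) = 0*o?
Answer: -11985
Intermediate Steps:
J = √14 ≈ 3.7417
r(o) = -6 (r(o) = -6 + 0*o = -6 + 0 = -6)
M = -255 (M = -6 + (-6 - 243) = -6 - 249 = -255)
M*47 = -255*47 = -11985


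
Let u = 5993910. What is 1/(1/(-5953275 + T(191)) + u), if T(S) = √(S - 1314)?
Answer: 212433060727631151405/1273304647025919951323388301 + I*√1123/1273304647025919951323388301 ≈ 1.6684e-7 + 2.6318e-26*I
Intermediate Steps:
T(S) = √(-1314 + S)
1/(1/(-5953275 + T(191)) + u) = 1/(1/(-5953275 + √(-1314 + 191)) + 5993910) = 1/(1/(-5953275 + √(-1123)) + 5993910) = 1/(1/(-5953275 + I*√1123) + 5993910) = 1/(5993910 + 1/(-5953275 + I*√1123))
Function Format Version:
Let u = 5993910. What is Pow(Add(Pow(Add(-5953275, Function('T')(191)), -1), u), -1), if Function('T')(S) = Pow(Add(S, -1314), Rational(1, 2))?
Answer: Add(Rational(212433060727631151405, 1273304647025919951323388301), Mul(Rational(1, 1273304647025919951323388301), I, Pow(1123, Rational(1, 2)))) ≈ Add(1.6684e-7, Mul(2.6318e-26, I))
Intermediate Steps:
Function('T')(S) = Pow(Add(-1314, S), Rational(1, 2))
Pow(Add(Pow(Add(-5953275, Function('T')(191)), -1), u), -1) = Pow(Add(Pow(Add(-5953275, Pow(Add(-1314, 191), Rational(1, 2))), -1), 5993910), -1) = Pow(Add(Pow(Add(-5953275, Pow(-1123, Rational(1, 2))), -1), 5993910), -1) = Pow(Add(Pow(Add(-5953275, Mul(I, Pow(1123, Rational(1, 2)))), -1), 5993910), -1) = Pow(Add(5993910, Pow(Add(-5953275, Mul(I, Pow(1123, Rational(1, 2)))), -1)), -1)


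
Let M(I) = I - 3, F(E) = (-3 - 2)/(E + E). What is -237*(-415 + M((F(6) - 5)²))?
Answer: 4421393/48 ≈ 92112.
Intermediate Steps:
F(E) = -5/(2*E) (F(E) = -5*1/(2*E) = -5/(2*E))
M(I) = -3 + I
-237*(-415 + M((F(6) - 5)²)) = -237*(-415 + (-3 + (-5/2/6 - 5)²)) = -237*(-415 + (-3 + (-5/2*⅙ - 5)²)) = -237*(-415 + (-3 + (-5/12 - 5)²)) = -237*(-415 + (-3 + (-65/12)²)) = -237*(-415 + (-3 + 4225/144)) = -237*(-415 + 3793/144) = -237*(-55967/144) = 4421393/48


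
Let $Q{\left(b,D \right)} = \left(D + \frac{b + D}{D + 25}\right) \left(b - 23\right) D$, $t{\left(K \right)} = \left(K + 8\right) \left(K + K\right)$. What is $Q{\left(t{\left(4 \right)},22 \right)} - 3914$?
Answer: $\frac{1666154}{47} \approx 35450.0$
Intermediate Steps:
$t{\left(K \right)} = 2 K \left(8 + K\right)$ ($t{\left(K \right)} = \left(8 + K\right) 2 K = 2 K \left(8 + K\right)$)
$Q{\left(b,D \right)} = D \left(-23 + b\right) \left(D + \frac{D + b}{25 + D}\right)$ ($Q{\left(b,D \right)} = \left(D + \frac{D + b}{25 + D}\right) \left(-23 + b\right) D = \left(-23 + b\right) \left(D + \frac{D + b}{25 + D}\right) D = D \left(-23 + b\right) \left(D + \frac{D + b}{25 + D}\right)$)
$Q{\left(t{\left(4 \right)},22 \right)} - 3914 = \frac{22 \left(\left(2 \cdot 4 \left(8 + 4\right)\right)^{2} - 13156 - 23 \cdot 2 \cdot 4 \left(8 + 4\right) - 23 \cdot 22^{2} + 2 \cdot 4 \left(8 + 4\right) 22^{2} + 26 \cdot 22 \cdot 2 \cdot 4 \left(8 + 4\right)\right)}{25 + 22} - 3914 = \frac{22 \left(\left(2 \cdot 4 \cdot 12\right)^{2} - 13156 - 23 \cdot 2 \cdot 4 \cdot 12 - 11132 + 2 \cdot 4 \cdot 12 \cdot 484 + 26 \cdot 22 \cdot 2 \cdot 4 \cdot 12\right)}{47} - 3914 = 22 \cdot \frac{1}{47} \left(96^{2} - 13156 - 2208 - 11132 + 96 \cdot 484 + 26 \cdot 22 \cdot 96\right) - 3914 = 22 \cdot \frac{1}{47} \left(9216 - 13156 - 2208 - 11132 + 46464 + 54912\right) - 3914 = 22 \cdot \frac{1}{47} \cdot 84096 - 3914 = \frac{1850112}{47} - 3914 = \frac{1666154}{47}$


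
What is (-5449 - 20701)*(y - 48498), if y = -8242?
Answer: 1483751000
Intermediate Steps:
(-5449 - 20701)*(y - 48498) = (-5449 - 20701)*(-8242 - 48498) = -26150*(-56740) = 1483751000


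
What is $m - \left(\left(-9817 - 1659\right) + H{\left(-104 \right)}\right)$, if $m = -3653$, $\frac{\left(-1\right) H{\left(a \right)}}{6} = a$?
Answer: $7199$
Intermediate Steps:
$H{\left(a \right)} = - 6 a$
$m - \left(\left(-9817 - 1659\right) + H{\left(-104 \right)}\right) = -3653 - \left(\left(-9817 - 1659\right) - -624\right) = -3653 - \left(-11476 + 624\right) = -3653 - -10852 = -3653 + 10852 = 7199$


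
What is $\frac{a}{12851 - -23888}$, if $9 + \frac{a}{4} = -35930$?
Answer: $- \frac{143756}{36739} \approx -3.9129$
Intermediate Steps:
$a = -143756$ ($a = -36 + 4 \left(-35930\right) = -36 - 143720 = -143756$)
$\frac{a}{12851 - -23888} = - \frac{143756}{12851 - -23888} = - \frac{143756}{12851 + 23888} = - \frac{143756}{36739}$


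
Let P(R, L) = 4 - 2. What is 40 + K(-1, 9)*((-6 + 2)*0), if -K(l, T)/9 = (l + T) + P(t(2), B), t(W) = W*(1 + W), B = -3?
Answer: 40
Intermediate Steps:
P(R, L) = 2
K(l, T) = -18 - 9*T - 9*l (K(l, T) = -9*((l + T) + 2) = -9*((T + l) + 2) = -9*(2 + T + l) = -18 - 9*T - 9*l)
40 + K(-1, 9)*((-6 + 2)*0) = 40 + (-18 - 9*9 - 9*(-1))*((-6 + 2)*0) = 40 + (-18 - 81 + 9)*(-4*0) = 40 - 90*0 = 40 + 0 = 40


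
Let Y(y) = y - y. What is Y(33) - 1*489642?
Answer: -489642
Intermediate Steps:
Y(y) = 0
Y(33) - 1*489642 = 0 - 1*489642 = 0 - 489642 = -489642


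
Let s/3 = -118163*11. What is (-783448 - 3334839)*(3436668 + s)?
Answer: 1905576696057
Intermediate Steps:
s = -3899379 (s = 3*(-118163*11) = 3*(-1299793) = -3899379)
(-783448 - 3334839)*(3436668 + s) = (-783448 - 3334839)*(3436668 - 3899379) = -4118287*(-462711) = 1905576696057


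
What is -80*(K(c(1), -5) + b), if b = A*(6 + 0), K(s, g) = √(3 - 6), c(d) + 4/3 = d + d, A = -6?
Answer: 2880 - 80*I*√3 ≈ 2880.0 - 138.56*I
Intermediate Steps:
c(d) = -4/3 + 2*d (c(d) = -4/3 + (d + d) = -4/3 + 2*d)
K(s, g) = I*√3 (K(s, g) = √(-3) = I*√3)
b = -36 (b = -6*(6 + 0) = -6*6 = -36)
-80*(K(c(1), -5) + b) = -80*(I*√3 - 36) = -80*(-36 + I*√3) = 2880 - 80*I*√3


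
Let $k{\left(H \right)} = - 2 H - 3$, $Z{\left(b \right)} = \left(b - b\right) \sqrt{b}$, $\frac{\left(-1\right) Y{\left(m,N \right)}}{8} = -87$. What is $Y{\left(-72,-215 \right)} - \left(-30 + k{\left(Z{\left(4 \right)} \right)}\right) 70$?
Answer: $3006$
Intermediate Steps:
$Y{\left(m,N \right)} = 696$ ($Y{\left(m,N \right)} = \left(-8\right) \left(-87\right) = 696$)
$Z{\left(b \right)} = 0$ ($Z{\left(b \right)} = 0 \sqrt{b} = 0$)
$k{\left(H \right)} = -3 - 2 H$
$Y{\left(-72,-215 \right)} - \left(-30 + k{\left(Z{\left(4 \right)} \right)}\right) 70 = 696 - \left(-30 - 3\right) 70 = 696 - \left(-33\right) 70 = 696 - -2310 = 696 + 2310 = 3006$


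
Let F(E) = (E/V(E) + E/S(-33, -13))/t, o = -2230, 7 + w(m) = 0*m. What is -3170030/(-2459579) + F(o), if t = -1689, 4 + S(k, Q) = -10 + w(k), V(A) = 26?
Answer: 1447979169985/1134104498163 ≈ 1.2768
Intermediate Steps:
w(m) = -7 (w(m) = -7 + 0*m = -7 + 0 = -7)
S(k, Q) = -21 (S(k, Q) = -4 + (-10 - 7) = -4 - 17 = -21)
F(E) = 5*E/922194 (F(E) = (E/26 + E/(-21))/(-1689) = (E*(1/26) + E*(-1/21))*(-1/1689) = (E/26 - E/21)*(-1/1689) = -5*E/546*(-1/1689) = 5*E/922194)
-3170030/(-2459579) + F(o) = -3170030/(-2459579) + (5/922194)*(-2230) = -3170030*(-1/2459579) - 5575/461097 = 3170030/2459579 - 5575/461097 = 1447979169985/1134104498163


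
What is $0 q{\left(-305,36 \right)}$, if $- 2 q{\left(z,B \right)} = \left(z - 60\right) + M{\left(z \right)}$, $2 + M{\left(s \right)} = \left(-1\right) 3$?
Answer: $0$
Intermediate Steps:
$M{\left(s \right)} = -5$ ($M{\left(s \right)} = -2 - 3 = -5$)
$q{\left(z,B \right)} = \frac{65}{2} - \frac{z}{2}$ ($q{\left(z,B \right)} = - \frac{\left(z - 60\right) - 5}{2} = - \frac{\left(-60 + z\right) - 5}{2} = - \frac{-65 + z}{2} = \frac{65}{2} - \frac{z}{2}$)
$0 q{\left(-305,36 \right)} = 0 \left(\frac{65}{2} - - \frac{305}{2}\right) = 0 \left(\frac{65}{2} + \frac{305}{2}\right) = 0 \cdot 185 = 0$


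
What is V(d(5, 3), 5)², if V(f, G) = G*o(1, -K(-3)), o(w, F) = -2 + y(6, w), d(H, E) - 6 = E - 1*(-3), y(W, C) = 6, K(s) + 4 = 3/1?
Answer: 400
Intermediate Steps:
K(s) = -1 (K(s) = -4 + 3/1 = -4 + 3*1 = -4 + 3 = -1)
d(H, E) = 9 + E (d(H, E) = 6 + (E - 1*(-3)) = 6 + (E + 3) = 6 + (3 + E) = 9 + E)
o(w, F) = 4 (o(w, F) = -2 + 6 = 4)
V(f, G) = 4*G (V(f, G) = G*4 = 4*G)
V(d(5, 3), 5)² = (4*5)² = 20² = 400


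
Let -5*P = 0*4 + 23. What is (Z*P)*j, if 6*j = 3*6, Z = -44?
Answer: 3036/5 ≈ 607.20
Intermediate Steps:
P = -23/5 (P = -(0*4 + 23)/5 = -(0 + 23)/5 = -1/5*23 = -23/5 ≈ -4.6000)
j = 3 (j = (3*6)/6 = (1/6)*18 = 3)
(Z*P)*j = -44*(-23/5)*3 = (1012/5)*3 = 3036/5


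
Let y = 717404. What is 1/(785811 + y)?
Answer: 1/1503215 ≈ 6.6524e-7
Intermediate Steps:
1/(785811 + y) = 1/(785811 + 717404) = 1/1503215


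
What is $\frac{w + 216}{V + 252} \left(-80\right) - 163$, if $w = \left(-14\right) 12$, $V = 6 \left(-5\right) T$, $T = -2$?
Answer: $- \frac{2279}{13} \approx -175.31$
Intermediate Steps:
$V = 60$ ($V = 6 \left(-5\right) \left(-2\right) = \left(-30\right) \left(-2\right) = 60$)
$w = -168$
$\frac{w + 216}{V + 252} \left(-80\right) - 163 = \frac{-168 + 216}{60 + 252} \left(-80\right) - 163 = \frac{48}{312} \left(-80\right) - 163 = 48 \cdot \frac{1}{312} \left(-80\right) - 163 = \frac{2}{13} \left(-80\right) - 163 = - \frac{160}{13} - 163 = - \frac{2279}{13}$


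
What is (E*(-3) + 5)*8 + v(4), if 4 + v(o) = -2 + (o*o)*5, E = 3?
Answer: 42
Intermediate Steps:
v(o) = -6 + 5*o**2 (v(o) = -4 + (-2 + (o*o)*5) = -4 + (-2 + o**2*5) = -4 + (-2 + 5*o**2) = -6 + 5*o**2)
(E*(-3) + 5)*8 + v(4) = (3*(-3) + 5)*8 + (-6 + 5*4**2) = (-9 + 5)*8 + (-6 + 5*16) = -4*8 + (-6 + 80) = -32 + 74 = 42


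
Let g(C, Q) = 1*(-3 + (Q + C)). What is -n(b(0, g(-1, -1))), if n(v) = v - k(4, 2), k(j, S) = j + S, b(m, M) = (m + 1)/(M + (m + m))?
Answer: 31/5 ≈ 6.2000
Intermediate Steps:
g(C, Q) = -3 + C + Q (g(C, Q) = 1*(-3 + (C + Q)) = 1*(-3 + C + Q) = -3 + C + Q)
b(m, M) = (1 + m)/(M + 2*m)
k(j, S) = S + j
n(v) = -6 + v (n(v) = v - (2 + 4) = v - 1*6 = v - 6 = -6 + v)
-n(b(0, g(-1, -1))) = -(-6 + (1 + 0)/((-3 - 1 - 1) + 2*0)) = -(-6 + 1/(-5 + 0)) = -(-6 + 1/(-5)) = -(-6 - ⅕*1) = -(-6 - ⅕) = -1*(-31/5) = 31/5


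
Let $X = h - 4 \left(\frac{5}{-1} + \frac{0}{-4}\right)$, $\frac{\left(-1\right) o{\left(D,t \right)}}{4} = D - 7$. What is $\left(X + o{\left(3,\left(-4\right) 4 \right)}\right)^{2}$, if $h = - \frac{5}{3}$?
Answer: $\frac{10609}{9} \approx 1178.8$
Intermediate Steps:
$o{\left(D,t \right)} = 28 - 4 D$ ($o{\left(D,t \right)} = - 4 \left(D - 7\right) = - 4 \left(-7 + D\right) = 28 - 4 D$)
$h = - \frac{5}{3}$ ($h = \left(-5\right) \frac{1}{3} = - \frac{5}{3} \approx -1.6667$)
$X = \frac{55}{3}$ ($X = - \frac{5}{3} - 4 \left(\frac{5}{-1} + \frac{0}{-4}\right) = - \frac{5}{3} - 4 \left(5 \left(-1\right) + 0 \left(- \frac{1}{4}\right)\right) = - \frac{5}{3} - 4 \left(-5 + 0\right) = - \frac{5}{3} - -20 = - \frac{5}{3} + 20 = \frac{55}{3} \approx 18.333$)
$\left(X + o{\left(3,\left(-4\right) 4 \right)}\right)^{2} = \left(\frac{55}{3} + \left(28 - 12\right)\right)^{2} = \left(\frac{55}{3} + 16\right)^{2} = \left(\frac{103}{3}\right)^{2} = \frac{10609}{9}$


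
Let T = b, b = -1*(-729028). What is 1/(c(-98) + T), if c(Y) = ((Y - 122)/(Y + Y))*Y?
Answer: 1/728918 ≈ 1.3719e-6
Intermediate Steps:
b = 729028
T = 729028
c(Y) = -61 + Y/2 (c(Y) = ((-122 + Y)/((2*Y)))*Y = ((-122 + Y)*(1/(2*Y)))*Y = ((-122 + Y)/(2*Y))*Y = -61 + Y/2)
1/(c(-98) + T) = 1/((-61 + (½)*(-98)) + 729028) = 1/((-61 - 49) + 729028) = 1/(-110 + 729028) = 1/728918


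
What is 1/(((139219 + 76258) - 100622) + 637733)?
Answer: 1/752588 ≈ 1.3287e-6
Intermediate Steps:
1/(((139219 + 76258) - 100622) + 637733) = 1/((215477 - 100622) + 637733) = 1/(114855 + 637733) = 1/752588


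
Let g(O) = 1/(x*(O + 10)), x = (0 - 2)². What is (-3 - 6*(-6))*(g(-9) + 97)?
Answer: 12837/4 ≈ 3209.3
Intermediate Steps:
x = 4 (x = (-2)² = 4)
g(O) = 1/(40 + 4*O) (g(O) = 1/(4*(O + 10)) = 1/(4*(10 + O)) = 1/(40 + 4*O))
(-3 - 6*(-6))*(g(-9) + 97) = (-3 - 6*(-6))*(1/(4*(10 - 9)) + 97) = (-3 + 36)*((¼)/1 + 97) = 33*((¼)*1 + 97) = 33*(¼ + 97) = 33*(389/4) = 12837/4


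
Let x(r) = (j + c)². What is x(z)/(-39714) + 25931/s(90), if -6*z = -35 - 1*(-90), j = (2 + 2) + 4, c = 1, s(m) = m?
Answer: 85818037/297855 ≈ 288.12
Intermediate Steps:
j = 8 (j = 4 + 4 = 8)
z = -55/6 (z = -(-35 - 1*(-90))/6 = -(-35 + 90)/6 = -⅙*55 = -55/6 ≈ -9.1667)
x(r) = 81 (x(r) = (8 + 1)² = 9² = 81)
x(z)/(-39714) + 25931/s(90) = 81/(-39714) + 25931/90 = 81*(-1/39714) + 25931*(1/90) = -27/13238 + 25931/90 = 85818037/297855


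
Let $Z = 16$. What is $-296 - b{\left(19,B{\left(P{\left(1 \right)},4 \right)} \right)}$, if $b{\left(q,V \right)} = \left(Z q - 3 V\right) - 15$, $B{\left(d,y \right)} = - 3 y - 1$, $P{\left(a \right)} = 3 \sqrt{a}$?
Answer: $-624$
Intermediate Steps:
$B{\left(d,y \right)} = -1 - 3 y$
$b{\left(q,V \right)} = -15 - 3 V + 16 q$ ($b{\left(q,V \right)} = \left(16 q - 3 V\right) - 15 = \left(- 3 V + 16 q\right) - 15 = -15 - 3 V + 16 q$)
$-296 - b{\left(19,B{\left(P{\left(1 \right)},4 \right)} \right)} = -296 - \left(-15 - 3 \left(-1 - 12\right) + 16 \cdot 19\right) = -296 - \left(-15 - 3 \left(-1 - 12\right) + 304\right) = -296 - \left(-15 - -39 + 304\right) = -296 - \left(-15 + 39 + 304\right) = -296 - 328 = -624$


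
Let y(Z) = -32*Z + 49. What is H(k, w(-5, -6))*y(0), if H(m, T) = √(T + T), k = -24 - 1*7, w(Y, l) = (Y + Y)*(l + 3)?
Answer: 98*√15 ≈ 379.55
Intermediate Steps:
y(Z) = 49 - 32*Z
w(Y, l) = 2*Y*(3 + l) (w(Y, l) = (2*Y)*(3 + l) = 2*Y*(3 + l))
k = -31 (k = -24 - 7 = -31)
H(m, T) = √2*√T (H(m, T) = √(2*T) = √2*√T)
H(k, w(-5, -6))*y(0) = (√2*√(2*(-5)*(3 - 6)))*(49 - 32*0) = (√2*√(2*(-5)*(-3)))*(49 + 0) = (√2*√30)*49 = (2*√15)*49 = 98*√15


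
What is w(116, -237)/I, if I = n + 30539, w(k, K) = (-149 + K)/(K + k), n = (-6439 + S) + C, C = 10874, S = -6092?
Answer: 193/1747361 ≈ 0.00011045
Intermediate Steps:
n = -1657 (n = (-6439 - 6092) + 10874 = -12531 + 10874 = -1657)
w(k, K) = (-149 + K)/(K + k)
I = 28882 (I = -1657 + 30539 = 28882)
w(116, -237)/I = ((-149 - 237)/(-237 + 116))/28882 = (-386/(-121))*(1/28882) = -1/121*(-386)*(1/28882) = (386/121)*(1/28882) = 193/1747361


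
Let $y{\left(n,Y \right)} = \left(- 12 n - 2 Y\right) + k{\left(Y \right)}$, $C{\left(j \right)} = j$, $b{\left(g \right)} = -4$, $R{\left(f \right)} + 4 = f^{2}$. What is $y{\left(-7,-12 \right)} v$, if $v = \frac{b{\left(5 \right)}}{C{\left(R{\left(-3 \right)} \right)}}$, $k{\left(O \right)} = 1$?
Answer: $- \frac{436}{5} \approx -87.2$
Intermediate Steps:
$R{\left(f \right)} = -4 + f^{2}$
$y{\left(n,Y \right)} = 1 - 12 n - 2 Y$ ($y{\left(n,Y \right)} = \left(- 12 n - 2 Y\right) + 1 = 1 - 12 n - 2 Y$)
$v = - \frac{4}{5}$ ($v = - \frac{4}{-4 + \left(-3\right)^{2}} = - \frac{4}{-4 + 9} = - \frac{4}{5} \approx -0.8$)
$y{\left(-7,-12 \right)} v = \left(1 - -84 - -24\right) \left(- \frac{4}{5}\right) = \left(1 + 84 + 24\right) \left(- \frac{4}{5}\right) = 109 \left(- \frac{4}{5}\right) = - \frac{436}{5}$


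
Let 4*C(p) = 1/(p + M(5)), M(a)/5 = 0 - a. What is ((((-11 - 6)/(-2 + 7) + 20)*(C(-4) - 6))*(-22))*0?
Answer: 0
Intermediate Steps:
M(a) = -5*a (M(a) = 5*(0 - a) = 5*(-a) = -5*a)
C(p) = 1/(4*(-25 + p)) (C(p) = 1/(4*(p - 5*5)) = 1/(4*(p - 25)) = 1/(4*(-25 + p)))
((((-11 - 6)/(-2 + 7) + 20)*(C(-4) - 6))*(-22))*0 = ((((-11 - 6)/(-2 + 7) + 20)*(1/(4*(-25 - 4)) - 6))*(-22))*0 = (((-17/5 + 20)*((¼)/(-29) - 6))*(-22))*0 = (((-17*⅕ + 20)*((¼)*(-1/29) - 6))*(-22))*0 = (((-17/5 + 20)*(-1/116 - 6))*(-22))*0 = (((83/5)*(-697/116))*(-22))*0 = -57851/580*(-22)*0 = (636361/290)*0 = 0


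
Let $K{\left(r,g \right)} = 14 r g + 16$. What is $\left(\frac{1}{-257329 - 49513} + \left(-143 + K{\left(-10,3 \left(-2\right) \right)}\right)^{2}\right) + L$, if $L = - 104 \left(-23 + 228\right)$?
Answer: $\frac{149447089257}{306842} \approx 4.8705 \cdot 10^{5}$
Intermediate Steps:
$K{\left(r,g \right)} = 16 + 14 g r$ ($K{\left(r,g \right)} = 14 g r + 16 = 16 + 14 g r$)
$L = -21320$ ($L = \left(-104\right) 205 = -21320$)
$\left(\frac{1}{-257329 - 49513} + \left(-143 + K{\left(-10,3 \left(-2\right) \right)}\right)^{2}\right) + L = \left(\frac{1}{-257329 - 49513} + \left(-143 + \left(16 + 14 \cdot 3 \left(-2\right) \left(-10\right)\right)\right)^{2}\right) - 21320 = \left(\frac{1}{-306842} + \left(-143 + \left(16 + 14 \left(-6\right) \left(-10\right)\right)\right)^{2}\right) - 21320 = \left(- \frac{1}{306842} + \left(-143 + \left(16 + 840\right)\right)^{2}\right) - 21320 = \left(- \frac{1}{306842} + \left(-143 + 856\right)^{2}\right) - 21320 = \left(- \frac{1}{306842} + 713^{2}\right) - 21320 = \left(- \frac{1}{306842} + 508369\right) - 21320 = \frac{155988960697}{306842} - 21320 = \frac{149447089257}{306842}$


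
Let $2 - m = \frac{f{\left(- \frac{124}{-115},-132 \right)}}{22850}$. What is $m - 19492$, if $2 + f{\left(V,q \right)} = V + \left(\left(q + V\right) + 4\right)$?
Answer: $- \frac{25607416399}{1313875} \approx -19490.0$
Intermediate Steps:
$f{\left(V,q \right)} = 2 + q + 2 V$ ($f{\left(V,q \right)} = -2 + \left(V + \left(\left(q + V\right) + 4\right)\right) = -2 + \left(V + \left(\left(V + q\right) + 4\right)\right) = -2 + \left(V + \left(4 + V + q\right)\right) = -2 + \left(4 + q + 2 V\right) = 2 + q + 2 V$)
$m = \frac{2635101}{1313875}$ ($m = 2 - \frac{2 - 132 + 2 \left(- \frac{124}{-115}\right)}{22850} = 2 - \left(2 - 132 + 2 \left(\left(-124\right) \left(- \frac{1}{115}\right)\right)\right) \frac{1}{22850} = 2 - \left(2 - 132 + 2 \cdot \frac{124}{115}\right) \frac{1}{22850} = 2 - \left(2 - 132 + \frac{248}{115}\right) \frac{1}{22850} = 2 - \left(- \frac{14702}{115}\right) \frac{1}{22850} = 2 - - \frac{7351}{1313875} = 2 + \frac{7351}{1313875} = \frac{2635101}{1313875} \approx 2.0056$)
$m - 19492 = \frac{2635101}{1313875} - 19492 = - \frac{25607416399}{1313875}$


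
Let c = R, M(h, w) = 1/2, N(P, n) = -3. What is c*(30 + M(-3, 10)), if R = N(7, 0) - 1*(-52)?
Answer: 2989/2 ≈ 1494.5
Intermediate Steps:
R = 49 (R = -3 - 1*(-52) = -3 + 52 = 49)
M(h, w) = ½
c = 49
c*(30 + M(-3, 10)) = 49*(30 + ½) = 49*(61/2) = 2989/2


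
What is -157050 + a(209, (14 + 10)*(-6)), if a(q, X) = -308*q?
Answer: -221422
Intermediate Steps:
-157050 + a(209, (14 + 10)*(-6)) = -157050 - 308*209 = -157050 - 64372 = -221422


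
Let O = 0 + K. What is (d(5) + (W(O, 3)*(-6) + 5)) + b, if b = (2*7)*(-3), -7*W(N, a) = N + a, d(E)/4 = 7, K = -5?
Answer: -75/7 ≈ -10.714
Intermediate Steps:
d(E) = 28 (d(E) = 4*7 = 28)
O = -5 (O = 0 - 5 = -5)
W(N, a) = -N/7 - a/7 (W(N, a) = -(N + a)/7 = -N/7 - a/7)
b = -42 (b = 14*(-3) = -42)
(d(5) + (W(O, 3)*(-6) + 5)) + b = (28 + ((-1/7*(-5) - 1/7*3)*(-6) + 5)) - 42 = (28 + ((5/7 - 3/7)*(-6) + 5)) - 42 = (28 + ((2/7)*(-6) + 5)) - 42 = (28 + (-12/7 + 5)) - 42 = (28 + 23/7) - 42 = 219/7 - 42 = -75/7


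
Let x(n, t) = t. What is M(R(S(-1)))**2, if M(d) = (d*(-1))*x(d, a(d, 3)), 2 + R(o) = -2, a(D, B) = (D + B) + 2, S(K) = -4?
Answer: 16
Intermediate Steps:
a(D, B) = 2 + B + D (a(D, B) = (B + D) + 2 = 2 + B + D)
R(o) = -4 (R(o) = -2 - 2 = -4)
M(d) = -d*(5 + d) (M(d) = (d*(-1))*(2 + 3 + d) = (-d)*(5 + d) = -d*(5 + d))
M(R(S(-1)))**2 = (-1*(-4)*(5 - 4))**2 = (-1*(-4)*1)**2 = 4**2 = 16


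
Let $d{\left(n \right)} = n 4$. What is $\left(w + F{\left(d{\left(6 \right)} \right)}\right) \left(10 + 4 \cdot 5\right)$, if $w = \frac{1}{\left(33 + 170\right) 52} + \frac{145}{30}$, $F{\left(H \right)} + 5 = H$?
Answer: $\frac{3773785}{5278} \approx 715.0$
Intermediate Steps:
$d{\left(n \right)} = 4 n$
$F{\left(H \right)} = -5 + H$
$w = \frac{153065}{31668}$ ($w = \frac{1}{203} \cdot \frac{1}{52} + 145 \cdot \frac{1}{30} = \frac{1}{203} \cdot \frac{1}{52} + \frac{29}{6} = \frac{1}{10556} + \frac{29}{6} = \frac{153065}{31668} \approx 4.8334$)
$\left(w + F{\left(d{\left(6 \right)} \right)}\right) \left(10 + 4 \cdot 5\right) = \left(\frac{153065}{31668} + \left(-5 + 4 \cdot 6\right)\right) \left(10 + 4 \cdot 5\right) = \left(\frac{153065}{31668} + \left(-5 + 24\right)\right) \left(10 + 20\right) = \left(\frac{153065}{31668} + 19\right) 30 = \frac{754757}{31668} \cdot 30 = \frac{3773785}{5278}$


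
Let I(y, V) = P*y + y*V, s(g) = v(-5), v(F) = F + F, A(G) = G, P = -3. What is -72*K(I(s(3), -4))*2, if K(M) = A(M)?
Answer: -10080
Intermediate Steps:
v(F) = 2*F
s(g) = -10 (s(g) = 2*(-5) = -10)
I(y, V) = -3*y + V*y (I(y, V) = -3*y + y*V = -3*y + V*y)
K(M) = M
-72*K(I(s(3), -4))*2 = -(-720)*(-3 - 4)*2 = -(-720)*(-7)*2 = -72*70*2 = -5040*2 = -10080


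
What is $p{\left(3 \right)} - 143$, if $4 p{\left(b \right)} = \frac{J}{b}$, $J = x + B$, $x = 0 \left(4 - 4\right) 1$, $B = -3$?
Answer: $- \frac{573}{4} \approx -143.25$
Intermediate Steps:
$x = 0$ ($x = 0 \left(4 - 4\right) 1 = 0 \cdot 0 \cdot 1 = 0 \cdot 1 = 0$)
$J = -3$ ($J = 0 - 3 = -3$)
$p{\left(b \right)} = - \frac{3}{4 b}$ ($p{\left(b \right)} = \frac{\left(-3\right) \frac{1}{b}}{4} = - \frac{3}{4 b}$)
$p{\left(3 \right)} - 143 = - \frac{3}{4 \cdot 3} - 143 = \left(- \frac{3}{4}\right) \frac{1}{3} - 143 = - \frac{1}{4} - 143 = - \frac{573}{4}$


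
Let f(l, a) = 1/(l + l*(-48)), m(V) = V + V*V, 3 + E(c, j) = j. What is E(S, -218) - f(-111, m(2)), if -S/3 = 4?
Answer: -1152958/5217 ≈ -221.00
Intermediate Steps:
S = -12 (S = -3*4 = -12)
E(c, j) = -3 + j
m(V) = V + V**2
f(l, a) = -1/(47*l) (f(l, a) = 1/(l - 48*l) = 1/(-47*l) = -1/(47*l))
E(S, -218) - f(-111, m(2)) = (-3 - 218) - (-1)/(47*(-111)) = -221 - (-1)*(-1)/(47*111) = -221 - 1*1/5217 = -221 - 1/5217 = -1152958/5217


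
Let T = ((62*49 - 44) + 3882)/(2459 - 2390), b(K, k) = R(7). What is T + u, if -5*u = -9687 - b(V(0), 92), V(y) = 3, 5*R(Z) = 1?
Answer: 1171328/575 ≈ 2037.1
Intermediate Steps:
R(Z) = 1/5 (R(Z) = (1/5)*1 = 1/5)
b(K, k) = 1/5
T = 2292/23 (T = ((3038 - 44) + 3882)/69 = (2994 + 3882)*(1/69) = 6876*(1/69) = 2292/23 ≈ 99.652)
u = 48436/25 (u = -(-9687 - 1*1/5)/5 = -(-9687 - 1/5)/5 = -1/5*(-48436/5) = 48436/25 ≈ 1937.4)
T + u = 2292/23 + 48436/25 = 1171328/575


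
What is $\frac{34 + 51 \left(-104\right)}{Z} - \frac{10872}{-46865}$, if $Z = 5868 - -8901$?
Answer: $- \frac{86409982}{692149185} \approx -0.12484$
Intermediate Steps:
$Z = 14769$ ($Z = 5868 + 8901 = 14769$)
$\frac{34 + 51 \left(-104\right)}{Z} - \frac{10872}{-46865} = \frac{34 + 51 \left(-104\right)}{14769} - \frac{10872}{-46865} = \left(34 - 5304\right) \frac{1}{14769} - - \frac{10872}{46865} = \left(-5270\right) \frac{1}{14769} + \frac{10872}{46865} = - \frac{5270}{14769} + \frac{10872}{46865} = - \frac{86409982}{692149185}$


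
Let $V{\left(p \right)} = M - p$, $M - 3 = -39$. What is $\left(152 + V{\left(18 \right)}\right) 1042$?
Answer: $102116$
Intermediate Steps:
$M = -36$ ($M = 3 - 39 = -36$)
$V{\left(p \right)} = -36 - p$
$\left(152 + V{\left(18 \right)}\right) 1042 = \left(152 - 54\right) 1042 = 98 \cdot 1042 = 102116$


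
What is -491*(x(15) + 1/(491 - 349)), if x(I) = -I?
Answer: 1045339/142 ≈ 7361.5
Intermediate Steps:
-491*(x(15) + 1/(491 - 349)) = -491*(-1*15 + 1/(491 - 349)) = -491*(-15 + 1/142) = -491*(-2129/142) = 1045339/142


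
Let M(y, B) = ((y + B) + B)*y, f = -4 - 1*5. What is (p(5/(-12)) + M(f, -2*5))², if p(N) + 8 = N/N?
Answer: 64516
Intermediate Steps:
f = -9 (f = -4 - 5 = -9)
M(y, B) = y*(y + 2*B) (M(y, B) = ((B + y) + B)*y = (y + 2*B)*y = y*(y + 2*B))
p(N) = -7 (p(N) = -8 + N/N = -8 + 1 = -7)
(p(5/(-12)) + M(f, -2*5))² = (-7 - 9*(-9 + 2*(-2*5)))² = (-7 - 9*(-9 + 2*(-10)))² = (-7 - 9*(-9 - 20))² = (-7 - 9*(-29))² = (-7 + 261)² = 254² = 64516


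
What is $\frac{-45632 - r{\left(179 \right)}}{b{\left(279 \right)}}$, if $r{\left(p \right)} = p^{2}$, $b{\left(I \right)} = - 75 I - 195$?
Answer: $\frac{25891}{7040} \approx 3.6777$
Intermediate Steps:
$b{\left(I \right)} = -195 - 75 I$
$\frac{-45632 - r{\left(179 \right)}}{b{\left(279 \right)}} = \frac{-45632 - 179^{2}}{-195 - 20925} = \frac{-45632 - 32041}{-195 - 20925} = \frac{-45632 - 32041}{-21120} = \left(-77673\right) \left(- \frac{1}{21120}\right) = \frac{25891}{7040}$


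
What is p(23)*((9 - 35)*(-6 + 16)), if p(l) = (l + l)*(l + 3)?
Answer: -310960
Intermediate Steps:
p(l) = 2*l*(3 + l) (p(l) = (2*l)*(3 + l) = 2*l*(3 + l))
p(23)*((9 - 35)*(-6 + 16)) = (2*23*(3 + 23))*((9 - 35)*(-6 + 16)) = (2*23*26)*(-26*10) = 1196*(-260) = -310960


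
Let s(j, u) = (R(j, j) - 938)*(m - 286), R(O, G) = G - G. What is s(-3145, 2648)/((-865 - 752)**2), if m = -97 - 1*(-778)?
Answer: -52930/373527 ≈ -0.14170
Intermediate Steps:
m = 681 (m = -97 + 778 = 681)
R(O, G) = 0
s(j, u) = -370510 (s(j, u) = (0 - 938)*(681 - 286) = -938*395 = -370510)
s(-3145, 2648)/((-865 - 752)**2) = -370510/(-865 - 752)**2 = -370510/((-1617)**2) = -370510/2614689 = -370510*1/2614689 = -52930/373527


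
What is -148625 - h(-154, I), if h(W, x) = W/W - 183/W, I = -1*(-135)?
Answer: -22888587/154 ≈ -1.4863e+5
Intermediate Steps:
I = 135
h(W, x) = 1 - 183/W
-148625 - h(-154, I) = -148625 - (-183 - 154)/(-154) = -148625 - (-1)*(-337)/154 = -148625 - 1*337/154 = -148625 - 337/154 = -22888587/154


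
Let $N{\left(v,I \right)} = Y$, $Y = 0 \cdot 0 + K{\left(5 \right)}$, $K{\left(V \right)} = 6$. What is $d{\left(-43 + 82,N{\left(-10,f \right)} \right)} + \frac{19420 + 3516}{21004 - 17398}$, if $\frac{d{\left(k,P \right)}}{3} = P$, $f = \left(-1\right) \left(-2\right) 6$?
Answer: $\frac{43922}{1803} \approx 24.361$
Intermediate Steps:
$Y = 6$ ($Y = 0 \cdot 0 + 6 = 0 + 6 = 6$)
$f = 12$ ($f = 2 \cdot 6 = 12$)
$N{\left(v,I \right)} = 6$
$d{\left(k,P \right)} = 3 P$
$d{\left(-43 + 82,N{\left(-10,f \right)} \right)} + \frac{19420 + 3516}{21004 - 17398} = 3 \cdot 6 + \frac{19420 + 3516}{21004 - 17398} = 18 + \frac{22936}{3606} = 18 + 22936 \cdot \frac{1}{3606} = 18 + \frac{11468}{1803} = \frac{43922}{1803}$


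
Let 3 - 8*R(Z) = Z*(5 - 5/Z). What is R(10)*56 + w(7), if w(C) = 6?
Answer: -288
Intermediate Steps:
R(Z) = 3/8 - Z*(5 - 5/Z)/8
R(10)*56 + w(7) = (1 - 5/8*10)*56 + 6 = (1 - 25/4)*56 + 6 = -21/4*56 + 6 = -294 + 6 = -288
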